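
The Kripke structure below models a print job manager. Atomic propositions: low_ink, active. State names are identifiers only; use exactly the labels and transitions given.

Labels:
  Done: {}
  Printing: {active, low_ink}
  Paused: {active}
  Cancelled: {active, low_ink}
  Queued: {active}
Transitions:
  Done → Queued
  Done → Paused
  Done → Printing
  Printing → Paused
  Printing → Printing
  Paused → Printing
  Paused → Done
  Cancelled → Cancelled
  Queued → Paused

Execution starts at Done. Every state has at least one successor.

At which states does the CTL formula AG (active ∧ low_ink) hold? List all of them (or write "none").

{Cancelled}

States satisfying active ∧ low_ink: {Printing, Cancelled}.
States satisfying AG (active ∧ low_ink): {Cancelled}.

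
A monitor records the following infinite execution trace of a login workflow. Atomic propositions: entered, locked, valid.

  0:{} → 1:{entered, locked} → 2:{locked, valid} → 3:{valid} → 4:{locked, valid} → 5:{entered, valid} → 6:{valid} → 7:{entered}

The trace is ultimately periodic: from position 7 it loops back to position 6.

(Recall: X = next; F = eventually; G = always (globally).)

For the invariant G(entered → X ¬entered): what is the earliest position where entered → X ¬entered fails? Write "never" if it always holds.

entered → X ¬entered holds at every position 0..7, and those are all the positions the trace ever visits, so the invariant G(entered → X ¬entered) is never violated.

never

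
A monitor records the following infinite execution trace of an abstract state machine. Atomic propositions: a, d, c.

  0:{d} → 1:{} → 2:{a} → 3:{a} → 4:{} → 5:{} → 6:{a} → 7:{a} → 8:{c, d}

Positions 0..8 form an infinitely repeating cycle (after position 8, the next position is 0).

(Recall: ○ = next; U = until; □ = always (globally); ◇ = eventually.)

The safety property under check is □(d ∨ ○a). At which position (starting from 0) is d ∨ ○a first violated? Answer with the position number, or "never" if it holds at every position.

Check d ∨ ○a at each position in order: 0 ✓, 1 ✓, 2 ✓.
At position 3 the labels are {a} and the next position 4 has {}, so d ∨ ○a is false there. This is the first violation.

3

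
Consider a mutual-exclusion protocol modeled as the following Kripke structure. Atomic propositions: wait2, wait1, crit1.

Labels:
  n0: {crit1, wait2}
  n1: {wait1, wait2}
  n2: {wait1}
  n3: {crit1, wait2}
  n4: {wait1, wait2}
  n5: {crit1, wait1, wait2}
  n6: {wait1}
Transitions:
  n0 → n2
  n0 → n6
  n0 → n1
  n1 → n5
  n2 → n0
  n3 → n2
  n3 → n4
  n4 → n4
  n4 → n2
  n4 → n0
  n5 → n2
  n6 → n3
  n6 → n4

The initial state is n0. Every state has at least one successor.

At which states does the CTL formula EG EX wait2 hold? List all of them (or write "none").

{n0, n2, n3, n4, n6}

States satisfying EX wait2: {n0, n1, n2, n3, n4, n6}.
States satisfying EG EX wait2: {n0, n2, n3, n4, n6}.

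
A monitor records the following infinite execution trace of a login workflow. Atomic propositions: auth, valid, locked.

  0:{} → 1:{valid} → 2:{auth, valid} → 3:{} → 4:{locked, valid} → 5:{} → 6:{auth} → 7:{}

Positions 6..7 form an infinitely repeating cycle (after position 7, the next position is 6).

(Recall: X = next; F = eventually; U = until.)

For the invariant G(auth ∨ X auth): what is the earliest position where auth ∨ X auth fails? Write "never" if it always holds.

0

At position 0 the labels are {} and the next position 1 has {valid}, so auth ∨ X auth is false there. This is the first violation.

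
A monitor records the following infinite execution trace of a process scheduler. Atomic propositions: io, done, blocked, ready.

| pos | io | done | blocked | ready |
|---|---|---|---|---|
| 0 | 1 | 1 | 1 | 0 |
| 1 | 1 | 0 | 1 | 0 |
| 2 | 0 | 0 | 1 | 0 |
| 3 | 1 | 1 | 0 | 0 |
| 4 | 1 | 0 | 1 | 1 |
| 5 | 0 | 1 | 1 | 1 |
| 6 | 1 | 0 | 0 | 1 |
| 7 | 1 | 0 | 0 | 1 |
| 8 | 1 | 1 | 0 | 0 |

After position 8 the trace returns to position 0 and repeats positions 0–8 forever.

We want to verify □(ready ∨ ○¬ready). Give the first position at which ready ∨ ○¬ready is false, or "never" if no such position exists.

3

Check ready ∨ ○¬ready at each position in order: 0 ✓, 1 ✓, 2 ✓.
At position 3 the labels are {done, io} and the next position 4 has {blocked, io, ready}, so ready ∨ ○¬ready is false there. This is the first violation.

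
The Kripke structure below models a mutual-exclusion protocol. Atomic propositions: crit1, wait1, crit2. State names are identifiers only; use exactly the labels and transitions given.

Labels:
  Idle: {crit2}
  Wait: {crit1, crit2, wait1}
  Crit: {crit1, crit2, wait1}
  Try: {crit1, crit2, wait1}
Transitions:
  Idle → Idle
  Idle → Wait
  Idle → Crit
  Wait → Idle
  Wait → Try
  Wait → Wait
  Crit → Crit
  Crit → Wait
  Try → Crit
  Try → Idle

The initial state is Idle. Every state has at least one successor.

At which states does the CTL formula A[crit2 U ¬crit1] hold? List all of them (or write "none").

{Idle}

States satisfying crit2: {Idle, Wait, Crit, Try}.
States satisfying ¬crit1: {Idle}.
States satisfying A[crit2 U ¬crit1]: {Idle}.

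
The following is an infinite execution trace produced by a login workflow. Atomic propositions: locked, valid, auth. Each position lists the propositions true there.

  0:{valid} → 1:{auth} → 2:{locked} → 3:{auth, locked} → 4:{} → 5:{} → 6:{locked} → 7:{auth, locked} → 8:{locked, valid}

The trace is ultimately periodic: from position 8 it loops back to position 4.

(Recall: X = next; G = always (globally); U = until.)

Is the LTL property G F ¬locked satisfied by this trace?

F ¬locked holds at every position 0..8, and those are all positions ever visited, so G F ¬locked holds.

Satisfied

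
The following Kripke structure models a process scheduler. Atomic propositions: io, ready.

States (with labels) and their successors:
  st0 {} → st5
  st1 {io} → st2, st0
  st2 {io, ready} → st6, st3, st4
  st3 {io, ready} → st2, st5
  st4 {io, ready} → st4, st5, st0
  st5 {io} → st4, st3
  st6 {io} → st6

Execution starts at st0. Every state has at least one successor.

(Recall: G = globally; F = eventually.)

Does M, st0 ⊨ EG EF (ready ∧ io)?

Holds

States satisfying EF (ready ∧ io): {st0, st1, st2, st3, st4, st5}.
States satisfying EG EF (ready ∧ io): {st0, st1, st2, st3, st4, st5}.
st0 ∈ Sat(EG EF (ready ∧ io)).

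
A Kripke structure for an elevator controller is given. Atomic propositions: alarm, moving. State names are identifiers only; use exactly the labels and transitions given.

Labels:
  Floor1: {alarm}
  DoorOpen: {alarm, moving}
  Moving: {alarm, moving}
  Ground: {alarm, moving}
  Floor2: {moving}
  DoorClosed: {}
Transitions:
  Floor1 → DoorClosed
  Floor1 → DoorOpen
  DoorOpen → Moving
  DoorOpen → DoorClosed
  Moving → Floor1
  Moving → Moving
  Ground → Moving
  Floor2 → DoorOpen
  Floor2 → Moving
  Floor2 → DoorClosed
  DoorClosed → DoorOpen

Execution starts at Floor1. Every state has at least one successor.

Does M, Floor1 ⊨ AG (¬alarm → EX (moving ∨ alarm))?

States satisfying ¬alarm → EX (moving ∨ alarm): {Floor1, DoorOpen, Moving, Ground, Floor2, DoorClosed}.
States satisfying AG (¬alarm → EX (moving ∨ alarm)): {Floor1, DoorOpen, Moving, Ground, Floor2, DoorClosed}.
Every state reachable from Floor1 satisfies ¬alarm → EX (moving ∨ alarm).
Floor1 ∈ Sat(AG (¬alarm → EX (moving ∨ alarm))).

Holds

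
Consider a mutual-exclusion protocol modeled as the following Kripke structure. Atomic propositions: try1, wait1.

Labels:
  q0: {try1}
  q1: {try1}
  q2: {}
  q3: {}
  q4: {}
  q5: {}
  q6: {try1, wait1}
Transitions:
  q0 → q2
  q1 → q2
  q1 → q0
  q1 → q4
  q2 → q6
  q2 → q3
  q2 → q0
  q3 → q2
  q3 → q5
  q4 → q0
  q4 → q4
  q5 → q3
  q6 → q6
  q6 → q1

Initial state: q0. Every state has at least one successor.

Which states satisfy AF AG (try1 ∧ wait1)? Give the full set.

States satisfying AG (try1 ∧ wait1): ∅.
States satisfying AF AG (try1 ∧ wait1): ∅.

none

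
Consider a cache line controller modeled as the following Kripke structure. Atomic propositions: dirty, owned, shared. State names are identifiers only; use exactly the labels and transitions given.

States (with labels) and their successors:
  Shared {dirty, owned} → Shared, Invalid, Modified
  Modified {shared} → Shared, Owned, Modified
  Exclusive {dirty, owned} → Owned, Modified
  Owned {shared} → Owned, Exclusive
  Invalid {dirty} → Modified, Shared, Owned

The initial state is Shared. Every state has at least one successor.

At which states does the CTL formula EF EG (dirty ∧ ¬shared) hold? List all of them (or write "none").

{Shared, Modified, Exclusive, Owned, Invalid}

States satisfying EG (dirty ∧ ¬shared): {Shared, Invalid}.
States satisfying EF EG (dirty ∧ ¬shared): {Shared, Modified, Exclusive, Owned, Invalid}.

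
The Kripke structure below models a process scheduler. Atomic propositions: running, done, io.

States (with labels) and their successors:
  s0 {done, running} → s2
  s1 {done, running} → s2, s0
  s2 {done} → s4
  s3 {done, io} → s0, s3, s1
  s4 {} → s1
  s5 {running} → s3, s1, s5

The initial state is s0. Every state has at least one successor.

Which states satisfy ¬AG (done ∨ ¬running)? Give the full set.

{s5}

States satisfying done ∨ ¬running: {s0, s1, s2, s3, s4}.
States satisfying AG (done ∨ ¬running): {s0, s1, s2, s3, s4}.
States satisfying ¬AG (done ∨ ¬running): {s5}.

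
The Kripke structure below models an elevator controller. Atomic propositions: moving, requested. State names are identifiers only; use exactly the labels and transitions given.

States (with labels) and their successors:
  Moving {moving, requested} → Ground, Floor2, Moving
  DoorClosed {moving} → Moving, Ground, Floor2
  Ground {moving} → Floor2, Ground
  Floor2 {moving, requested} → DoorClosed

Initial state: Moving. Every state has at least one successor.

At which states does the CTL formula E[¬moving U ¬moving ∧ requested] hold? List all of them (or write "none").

none

States satisfying ¬moving: ∅.
States satisfying ¬moving ∧ requested: ∅.
States satisfying E[¬moving U ¬moving ∧ requested]: ∅.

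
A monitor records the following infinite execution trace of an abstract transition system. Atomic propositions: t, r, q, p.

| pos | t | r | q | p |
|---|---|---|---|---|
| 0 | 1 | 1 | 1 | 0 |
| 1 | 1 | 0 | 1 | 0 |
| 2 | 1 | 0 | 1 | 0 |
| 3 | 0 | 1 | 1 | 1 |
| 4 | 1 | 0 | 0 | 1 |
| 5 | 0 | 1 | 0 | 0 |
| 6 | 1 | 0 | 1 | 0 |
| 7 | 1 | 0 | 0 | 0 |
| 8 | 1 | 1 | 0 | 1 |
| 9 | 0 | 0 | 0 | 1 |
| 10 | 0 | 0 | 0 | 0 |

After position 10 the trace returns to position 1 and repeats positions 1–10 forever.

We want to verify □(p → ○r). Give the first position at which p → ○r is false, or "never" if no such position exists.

Check p → ○r at each position in order: 0 ✓, 1 ✓, 2 ✓.
At position 3 the labels are {p, q, r} and the next position 4 has {p, t}, so p → ○r is false there. This is the first violation.

3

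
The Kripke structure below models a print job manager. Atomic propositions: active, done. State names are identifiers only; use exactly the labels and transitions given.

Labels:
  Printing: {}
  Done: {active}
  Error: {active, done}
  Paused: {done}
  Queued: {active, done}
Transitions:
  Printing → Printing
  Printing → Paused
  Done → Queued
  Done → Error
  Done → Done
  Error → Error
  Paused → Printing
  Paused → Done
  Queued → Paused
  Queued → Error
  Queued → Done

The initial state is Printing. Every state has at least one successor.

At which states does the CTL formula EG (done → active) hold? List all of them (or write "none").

{Printing, Done, Error, Queued}

States satisfying done → active: {Printing, Done, Error, Queued}.
States satisfying EG (done → active): {Printing, Done, Error, Queued}.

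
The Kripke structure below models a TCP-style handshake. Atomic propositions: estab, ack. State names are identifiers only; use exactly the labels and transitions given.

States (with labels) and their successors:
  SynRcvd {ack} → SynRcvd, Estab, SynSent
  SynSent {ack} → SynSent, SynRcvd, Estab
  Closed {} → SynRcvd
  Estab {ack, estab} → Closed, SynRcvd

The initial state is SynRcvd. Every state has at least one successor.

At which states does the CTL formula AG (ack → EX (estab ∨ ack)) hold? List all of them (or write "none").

{SynRcvd, SynSent, Closed, Estab}

States satisfying ack → EX (estab ∨ ack): {SynRcvd, SynSent, Closed, Estab}.
States satisfying AG (ack → EX (estab ∨ ack)): {SynRcvd, SynSent, Closed, Estab}.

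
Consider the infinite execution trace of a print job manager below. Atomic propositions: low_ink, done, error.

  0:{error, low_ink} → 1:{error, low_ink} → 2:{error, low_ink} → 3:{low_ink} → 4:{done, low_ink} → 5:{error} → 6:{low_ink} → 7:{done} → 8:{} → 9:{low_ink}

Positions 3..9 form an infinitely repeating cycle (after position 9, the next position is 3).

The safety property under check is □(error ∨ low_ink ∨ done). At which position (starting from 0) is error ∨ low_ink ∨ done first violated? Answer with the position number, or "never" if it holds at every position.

Check error ∨ low_ink ∨ done at each position in order: 0 ✓, 1 ✓, 2 ✓, 3 ✓, 4 ✓, 5 ✓, 6 ✓, 7 ✓.
At position 8 the labels are {}, so error ∨ low_ink ∨ done is false there. This is the first violation.

8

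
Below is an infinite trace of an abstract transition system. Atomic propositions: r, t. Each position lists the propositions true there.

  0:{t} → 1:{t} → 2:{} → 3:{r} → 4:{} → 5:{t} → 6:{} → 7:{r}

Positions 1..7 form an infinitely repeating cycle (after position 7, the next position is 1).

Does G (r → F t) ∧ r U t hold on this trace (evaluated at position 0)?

Satisfied

r → F t holds at every position 0..7, and those are all positions ever visited, so G (r → F t) holds.
Positions where r holds: 3, 7.
Check F t at each: 3→ok, 7→ok.
Walking from position 0: t first holds at position 0, and r holds at every earlier position along the way, so r U t holds.
At position 0: G (r → F t) is true; r U t is true; so G (r → F t) ∧ r U t is true.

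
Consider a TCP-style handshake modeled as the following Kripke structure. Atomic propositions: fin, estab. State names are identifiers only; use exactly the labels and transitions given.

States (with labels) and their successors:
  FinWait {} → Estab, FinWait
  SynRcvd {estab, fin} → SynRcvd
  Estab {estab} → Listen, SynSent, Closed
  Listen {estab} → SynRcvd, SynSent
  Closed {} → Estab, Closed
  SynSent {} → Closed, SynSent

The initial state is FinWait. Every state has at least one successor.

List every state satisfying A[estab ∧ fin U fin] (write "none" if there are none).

{SynRcvd}

States satisfying estab ∧ fin: {SynRcvd}.
States satisfying fin: {SynRcvd}.
States satisfying A[estab ∧ fin U fin]: {SynRcvd}.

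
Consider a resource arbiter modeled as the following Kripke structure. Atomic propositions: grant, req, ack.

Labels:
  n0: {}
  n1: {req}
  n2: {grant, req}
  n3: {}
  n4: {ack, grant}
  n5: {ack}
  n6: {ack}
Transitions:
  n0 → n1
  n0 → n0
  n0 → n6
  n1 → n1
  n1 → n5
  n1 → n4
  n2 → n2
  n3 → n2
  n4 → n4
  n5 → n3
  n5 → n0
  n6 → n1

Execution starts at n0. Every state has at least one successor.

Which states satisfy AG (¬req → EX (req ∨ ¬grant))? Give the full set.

States satisfying ¬req → EX (req ∨ ¬grant): {n0, n1, n2, n3, n5, n6}.
States satisfying AG (¬req → EX (req ∨ ¬grant)): {n2, n3}.

{n2, n3}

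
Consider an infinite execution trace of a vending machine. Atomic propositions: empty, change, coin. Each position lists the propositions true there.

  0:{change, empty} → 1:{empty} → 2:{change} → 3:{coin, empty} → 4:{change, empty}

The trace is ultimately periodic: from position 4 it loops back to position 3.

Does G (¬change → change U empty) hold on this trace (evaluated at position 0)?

¬change → change U empty holds at every position 0..4, and those are all positions ever visited, so G (¬change → change U empty) holds.
Positions where ¬change holds: 1, 3.
Check change U empty at each: 1→ok, 3→ok.

Yes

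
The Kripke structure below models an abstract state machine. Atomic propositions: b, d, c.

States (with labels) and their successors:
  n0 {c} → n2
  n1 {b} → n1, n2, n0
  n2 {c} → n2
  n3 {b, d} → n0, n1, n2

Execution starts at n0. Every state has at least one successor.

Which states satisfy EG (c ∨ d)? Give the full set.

States satisfying c ∨ d: {n0, n2, n3}.
States satisfying EG (c ∨ d): {n0, n2, n3}.

{n0, n2, n3}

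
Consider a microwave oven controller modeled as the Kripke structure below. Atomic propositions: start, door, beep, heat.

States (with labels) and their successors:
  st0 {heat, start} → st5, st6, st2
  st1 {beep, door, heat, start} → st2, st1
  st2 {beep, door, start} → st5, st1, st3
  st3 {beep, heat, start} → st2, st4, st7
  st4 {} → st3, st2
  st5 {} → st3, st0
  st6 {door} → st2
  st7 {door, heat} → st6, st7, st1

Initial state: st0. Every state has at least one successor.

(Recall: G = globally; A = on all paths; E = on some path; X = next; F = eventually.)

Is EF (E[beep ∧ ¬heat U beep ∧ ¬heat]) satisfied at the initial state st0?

States satisfying E[beep ∧ ¬heat U beep ∧ ¬heat]: {st2}.
States satisfying EF (E[beep ∧ ¬heat U beep ∧ ¬heat]): {st0, st1, st2, st3, st4, st5, st6, st7}.
Some path from st0 reaches a state where E[beep ∧ ¬heat U beep ∧ ¬heat] holds.
st0 ∈ Sat(EF (E[beep ∧ ¬heat U beep ∧ ¬heat])).

Yes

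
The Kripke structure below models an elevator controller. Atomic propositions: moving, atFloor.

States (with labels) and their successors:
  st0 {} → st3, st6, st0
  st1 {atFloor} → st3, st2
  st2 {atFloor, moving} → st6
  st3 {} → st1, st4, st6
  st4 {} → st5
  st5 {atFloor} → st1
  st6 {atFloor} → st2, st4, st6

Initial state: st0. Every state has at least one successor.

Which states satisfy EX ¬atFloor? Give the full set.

{st0, st1, st3, st6}

States satisfying ¬atFloor: {st0, st3, st4}.
States satisfying EX ¬atFloor: {st0, st1, st3, st6}.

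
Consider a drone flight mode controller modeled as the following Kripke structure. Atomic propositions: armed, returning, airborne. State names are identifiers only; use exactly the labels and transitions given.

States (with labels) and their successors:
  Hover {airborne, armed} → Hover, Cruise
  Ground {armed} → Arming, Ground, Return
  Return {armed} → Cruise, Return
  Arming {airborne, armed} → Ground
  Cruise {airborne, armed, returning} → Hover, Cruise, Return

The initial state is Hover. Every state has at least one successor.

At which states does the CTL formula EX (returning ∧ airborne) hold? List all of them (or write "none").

{Hover, Return, Cruise}

States satisfying returning ∧ airborne: {Cruise}.
States satisfying EX (returning ∧ airborne): {Hover, Return, Cruise}.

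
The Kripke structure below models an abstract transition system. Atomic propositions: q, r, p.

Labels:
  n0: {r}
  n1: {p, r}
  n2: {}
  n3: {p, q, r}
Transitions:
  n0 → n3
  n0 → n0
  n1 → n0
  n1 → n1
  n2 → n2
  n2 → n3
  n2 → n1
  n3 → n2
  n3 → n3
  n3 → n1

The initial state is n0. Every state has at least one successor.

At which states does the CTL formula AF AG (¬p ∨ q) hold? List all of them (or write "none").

States satisfying AG (¬p ∨ q): ∅.
States satisfying AF AG (¬p ∨ q): ∅.

none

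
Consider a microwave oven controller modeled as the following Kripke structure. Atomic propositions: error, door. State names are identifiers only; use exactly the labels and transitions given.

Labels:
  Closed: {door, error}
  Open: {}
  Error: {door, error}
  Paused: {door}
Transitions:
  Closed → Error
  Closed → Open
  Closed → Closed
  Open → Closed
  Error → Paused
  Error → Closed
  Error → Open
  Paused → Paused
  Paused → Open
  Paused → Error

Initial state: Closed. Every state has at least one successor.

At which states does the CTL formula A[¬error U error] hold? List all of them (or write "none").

{Closed, Open, Error}

States satisfying ¬error: {Open, Paused}.
States satisfying error: {Closed, Error}.
States satisfying A[¬error U error]: {Closed, Open, Error}.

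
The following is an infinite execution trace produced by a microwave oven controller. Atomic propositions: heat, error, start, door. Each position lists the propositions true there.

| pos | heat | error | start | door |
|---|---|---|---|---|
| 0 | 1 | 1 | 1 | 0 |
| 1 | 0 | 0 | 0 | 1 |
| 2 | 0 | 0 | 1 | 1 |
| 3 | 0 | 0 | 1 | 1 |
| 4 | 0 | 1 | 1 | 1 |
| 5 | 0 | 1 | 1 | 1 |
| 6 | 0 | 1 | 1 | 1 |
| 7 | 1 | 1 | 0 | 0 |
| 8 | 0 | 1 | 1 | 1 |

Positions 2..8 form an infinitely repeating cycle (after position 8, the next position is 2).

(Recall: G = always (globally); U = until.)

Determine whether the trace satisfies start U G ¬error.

Violated

Walking from position 0: at position 1, G ¬error has not yet held and start fails, so start U G ¬error is false.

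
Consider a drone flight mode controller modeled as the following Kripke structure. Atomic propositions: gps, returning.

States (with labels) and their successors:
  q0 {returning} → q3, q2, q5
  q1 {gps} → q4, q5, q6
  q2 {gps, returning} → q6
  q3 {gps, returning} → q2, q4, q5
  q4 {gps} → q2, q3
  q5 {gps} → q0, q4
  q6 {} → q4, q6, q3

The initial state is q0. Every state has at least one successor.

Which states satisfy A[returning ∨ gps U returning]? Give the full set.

{q0, q2, q3, q4, q5}

States satisfying returning ∨ gps: {q0, q1, q2, q3, q4, q5}.
States satisfying returning: {q0, q2, q3}.
States satisfying A[returning ∨ gps U returning]: {q0, q2, q3, q4, q5}.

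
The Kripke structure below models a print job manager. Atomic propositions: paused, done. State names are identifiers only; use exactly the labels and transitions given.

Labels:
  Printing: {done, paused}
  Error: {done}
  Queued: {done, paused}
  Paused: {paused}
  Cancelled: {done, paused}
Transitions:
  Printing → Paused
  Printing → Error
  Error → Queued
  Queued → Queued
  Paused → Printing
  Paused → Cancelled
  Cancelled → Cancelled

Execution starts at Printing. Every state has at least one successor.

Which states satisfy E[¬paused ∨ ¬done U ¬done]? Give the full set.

{Paused}

States satisfying ¬paused ∨ ¬done: {Error, Paused}.
States satisfying ¬done: {Paused}.
States satisfying E[¬paused ∨ ¬done U ¬done]: {Paused}.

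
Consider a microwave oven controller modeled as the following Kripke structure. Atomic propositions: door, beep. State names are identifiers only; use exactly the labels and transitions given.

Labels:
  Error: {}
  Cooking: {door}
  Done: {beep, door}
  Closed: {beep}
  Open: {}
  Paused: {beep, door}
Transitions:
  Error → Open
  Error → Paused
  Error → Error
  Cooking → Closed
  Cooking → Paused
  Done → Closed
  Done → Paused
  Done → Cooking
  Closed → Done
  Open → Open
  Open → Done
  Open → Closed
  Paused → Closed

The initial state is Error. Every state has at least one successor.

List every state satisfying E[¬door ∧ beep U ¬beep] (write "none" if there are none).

States satisfying ¬door ∧ beep: {Closed}.
States satisfying ¬beep: {Error, Cooking, Open}.
States satisfying E[¬door ∧ beep U ¬beep]: {Error, Cooking, Open}.

{Error, Cooking, Open}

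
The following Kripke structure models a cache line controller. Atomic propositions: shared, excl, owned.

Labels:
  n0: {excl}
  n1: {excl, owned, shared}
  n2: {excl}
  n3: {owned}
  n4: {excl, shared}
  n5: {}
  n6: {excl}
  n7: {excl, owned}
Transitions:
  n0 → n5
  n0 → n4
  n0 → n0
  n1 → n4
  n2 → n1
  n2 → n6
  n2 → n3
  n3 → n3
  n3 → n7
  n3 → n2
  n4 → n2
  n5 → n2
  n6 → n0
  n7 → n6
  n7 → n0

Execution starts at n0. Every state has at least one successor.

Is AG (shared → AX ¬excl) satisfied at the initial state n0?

Does not hold

States satisfying shared → AX ¬excl: {n0, n2, n3, n5, n6, n7}.
States satisfying AG (shared → AX ¬excl): ∅.
n1 is reachable from n0 and violates shared → AX ¬excl, so AG fails at n0.
n0 ∉ Sat(AG (shared → AX ¬excl)).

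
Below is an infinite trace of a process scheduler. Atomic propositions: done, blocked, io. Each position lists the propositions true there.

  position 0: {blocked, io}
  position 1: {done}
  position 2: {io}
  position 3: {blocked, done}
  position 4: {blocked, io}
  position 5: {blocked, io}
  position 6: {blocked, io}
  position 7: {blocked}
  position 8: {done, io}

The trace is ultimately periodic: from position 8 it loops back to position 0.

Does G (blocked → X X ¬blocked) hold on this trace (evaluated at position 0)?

blocked → X X ¬blocked must hold at every position from 0 onward. It fails at position 3, so G (blocked → X X ¬blocked) is false.
Positions where blocked holds: 0, 3, 4, 5, 6, 7.
Check X X ¬blocked at each: 0→ok, 3→fails, 4→fails, 5→fails, 6→ok, 7→fails.

Violated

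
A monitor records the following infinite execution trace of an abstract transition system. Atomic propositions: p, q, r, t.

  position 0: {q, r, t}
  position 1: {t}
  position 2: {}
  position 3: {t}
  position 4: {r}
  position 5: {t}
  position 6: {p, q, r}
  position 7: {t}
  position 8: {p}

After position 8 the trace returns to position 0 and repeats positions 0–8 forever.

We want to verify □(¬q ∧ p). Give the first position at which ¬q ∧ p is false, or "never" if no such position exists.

0

At position 0 the labels are {q, r, t}, so ¬q ∧ p is false there. This is the first violation.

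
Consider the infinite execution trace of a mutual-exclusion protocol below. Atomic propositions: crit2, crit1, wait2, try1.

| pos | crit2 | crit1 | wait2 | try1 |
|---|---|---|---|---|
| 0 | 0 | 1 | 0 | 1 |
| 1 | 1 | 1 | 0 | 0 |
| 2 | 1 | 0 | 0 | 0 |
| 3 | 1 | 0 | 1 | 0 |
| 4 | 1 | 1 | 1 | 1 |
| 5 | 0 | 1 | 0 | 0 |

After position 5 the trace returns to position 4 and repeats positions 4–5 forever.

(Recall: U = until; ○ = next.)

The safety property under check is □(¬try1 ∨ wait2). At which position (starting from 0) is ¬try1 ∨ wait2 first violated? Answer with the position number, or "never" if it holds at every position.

At position 0 the labels are {crit1, try1}, so ¬try1 ∨ wait2 is false there. This is the first violation.

0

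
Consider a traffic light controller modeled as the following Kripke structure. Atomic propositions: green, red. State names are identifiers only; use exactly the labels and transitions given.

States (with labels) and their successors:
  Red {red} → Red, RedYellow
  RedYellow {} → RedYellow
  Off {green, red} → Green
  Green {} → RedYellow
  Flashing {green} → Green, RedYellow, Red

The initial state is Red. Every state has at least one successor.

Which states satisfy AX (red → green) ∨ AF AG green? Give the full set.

{RedYellow, Off, Green}

States satisfying red → green: {RedYellow, Off, Green, Flashing}.
States satisfying AX (red → green): {RedYellow, Off, Green}.
States satisfying AG green: ∅.
States satisfying AF AG green: ∅.
States satisfying AX (red → green) ∨ AF AG green: {RedYellow, Off, Green}.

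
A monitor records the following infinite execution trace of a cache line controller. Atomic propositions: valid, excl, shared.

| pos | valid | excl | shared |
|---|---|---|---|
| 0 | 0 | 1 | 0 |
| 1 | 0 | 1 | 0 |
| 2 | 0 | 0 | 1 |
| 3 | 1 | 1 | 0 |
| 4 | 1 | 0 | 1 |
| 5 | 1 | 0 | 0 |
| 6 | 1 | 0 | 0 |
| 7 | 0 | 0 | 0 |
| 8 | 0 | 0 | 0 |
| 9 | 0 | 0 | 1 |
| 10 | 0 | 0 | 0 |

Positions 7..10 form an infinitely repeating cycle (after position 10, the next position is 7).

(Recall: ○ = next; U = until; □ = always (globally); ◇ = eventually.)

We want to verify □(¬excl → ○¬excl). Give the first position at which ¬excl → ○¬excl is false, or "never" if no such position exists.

Check ¬excl → ○¬excl at each position in order: 0 ✓, 1 ✓.
At position 2 the labels are {shared} and the next position 3 has {excl, valid}, so ¬excl → ○¬excl is false there. This is the first violation.

2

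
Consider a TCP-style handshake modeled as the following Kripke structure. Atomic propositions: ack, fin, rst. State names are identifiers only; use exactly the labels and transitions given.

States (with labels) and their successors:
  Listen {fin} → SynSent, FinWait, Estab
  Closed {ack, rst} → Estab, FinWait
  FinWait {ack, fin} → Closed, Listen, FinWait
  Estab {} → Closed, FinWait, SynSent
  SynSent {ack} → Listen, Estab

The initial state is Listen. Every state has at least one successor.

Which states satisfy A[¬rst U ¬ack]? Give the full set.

{Listen, Estab, SynSent}

States satisfying ¬rst: {Listen, FinWait, Estab, SynSent}.
States satisfying ¬ack: {Listen, Estab}.
States satisfying A[¬rst U ¬ack]: {Listen, Estab, SynSent}.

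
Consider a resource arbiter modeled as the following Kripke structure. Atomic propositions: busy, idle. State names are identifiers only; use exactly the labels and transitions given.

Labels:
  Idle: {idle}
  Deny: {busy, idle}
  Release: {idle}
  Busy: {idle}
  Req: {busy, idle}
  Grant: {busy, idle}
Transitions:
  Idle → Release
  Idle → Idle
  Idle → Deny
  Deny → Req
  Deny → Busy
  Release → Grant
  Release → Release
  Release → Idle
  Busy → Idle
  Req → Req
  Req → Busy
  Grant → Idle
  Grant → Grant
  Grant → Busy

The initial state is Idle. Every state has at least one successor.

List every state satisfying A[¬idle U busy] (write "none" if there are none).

{Deny, Req, Grant}

States satisfying ¬idle: ∅.
States satisfying busy: {Deny, Req, Grant}.
States satisfying A[¬idle U busy]: {Deny, Req, Grant}.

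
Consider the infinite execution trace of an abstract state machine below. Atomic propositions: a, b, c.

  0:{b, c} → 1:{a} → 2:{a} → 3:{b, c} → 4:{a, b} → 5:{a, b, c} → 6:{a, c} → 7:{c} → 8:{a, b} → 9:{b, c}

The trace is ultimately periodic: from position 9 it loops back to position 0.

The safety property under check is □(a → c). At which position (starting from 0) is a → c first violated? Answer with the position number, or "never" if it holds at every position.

1

Check a → c at each position in order: 0 ✓.
At position 1 the labels are {a}, so a → c is false there. This is the first violation.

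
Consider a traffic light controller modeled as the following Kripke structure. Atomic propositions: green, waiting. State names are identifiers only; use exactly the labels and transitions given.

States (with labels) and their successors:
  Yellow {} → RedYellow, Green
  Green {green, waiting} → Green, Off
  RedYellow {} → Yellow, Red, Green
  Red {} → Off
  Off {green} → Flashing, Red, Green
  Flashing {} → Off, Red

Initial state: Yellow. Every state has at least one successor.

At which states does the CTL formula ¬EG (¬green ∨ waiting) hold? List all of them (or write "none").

States satisfying ¬green ∨ waiting: {Yellow, Green, RedYellow, Red, Flashing}.
States satisfying EG (¬green ∨ waiting): {Yellow, Green, RedYellow}.
States satisfying ¬EG (¬green ∨ waiting): {Red, Off, Flashing}.

{Red, Off, Flashing}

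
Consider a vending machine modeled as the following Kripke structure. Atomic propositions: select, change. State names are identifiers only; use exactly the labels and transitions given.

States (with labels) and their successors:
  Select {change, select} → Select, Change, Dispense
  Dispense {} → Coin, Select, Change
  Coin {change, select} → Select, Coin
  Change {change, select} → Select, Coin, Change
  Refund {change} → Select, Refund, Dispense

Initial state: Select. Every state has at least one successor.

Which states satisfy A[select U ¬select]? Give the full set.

{Dispense, Refund}

States satisfying select: {Select, Coin, Change}.
States satisfying ¬select: {Dispense, Refund}.
States satisfying A[select U ¬select]: {Dispense, Refund}.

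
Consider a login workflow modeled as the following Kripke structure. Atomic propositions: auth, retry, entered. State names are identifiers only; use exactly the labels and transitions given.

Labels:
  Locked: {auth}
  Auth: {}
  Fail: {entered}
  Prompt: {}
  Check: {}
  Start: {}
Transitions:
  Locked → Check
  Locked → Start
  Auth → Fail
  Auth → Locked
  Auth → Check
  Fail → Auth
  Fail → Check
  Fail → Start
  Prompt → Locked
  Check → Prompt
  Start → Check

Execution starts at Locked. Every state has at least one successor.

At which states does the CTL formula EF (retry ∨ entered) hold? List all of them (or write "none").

States satisfying retry ∨ entered: {Fail}.
States satisfying EF (retry ∨ entered): {Auth, Fail}.

{Auth, Fail}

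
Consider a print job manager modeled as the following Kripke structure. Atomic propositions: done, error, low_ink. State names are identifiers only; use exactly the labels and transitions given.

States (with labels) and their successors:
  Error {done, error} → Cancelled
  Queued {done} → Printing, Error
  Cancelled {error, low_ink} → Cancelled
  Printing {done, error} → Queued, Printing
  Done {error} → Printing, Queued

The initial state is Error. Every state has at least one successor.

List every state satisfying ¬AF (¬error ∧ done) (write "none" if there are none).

{Error, Cancelled, Printing, Done}

States satisfying ¬error ∧ done: {Queued}.
States satisfying AF (¬error ∧ done): {Queued}.
States satisfying ¬AF (¬error ∧ done): {Error, Cancelled, Printing, Done}.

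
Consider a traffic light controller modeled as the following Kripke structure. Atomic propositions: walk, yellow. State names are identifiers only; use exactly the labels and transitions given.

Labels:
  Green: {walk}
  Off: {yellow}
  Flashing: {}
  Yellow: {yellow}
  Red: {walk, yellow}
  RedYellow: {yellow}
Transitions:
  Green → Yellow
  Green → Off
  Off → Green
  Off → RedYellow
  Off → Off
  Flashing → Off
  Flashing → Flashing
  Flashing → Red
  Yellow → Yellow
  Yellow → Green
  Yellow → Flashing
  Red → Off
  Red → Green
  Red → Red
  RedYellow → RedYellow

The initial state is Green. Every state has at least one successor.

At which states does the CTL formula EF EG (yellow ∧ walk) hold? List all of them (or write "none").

States satisfying EG (yellow ∧ walk): {Red}.
States satisfying EF EG (yellow ∧ walk): {Green, Off, Flashing, Yellow, Red}.

{Green, Off, Flashing, Yellow, Red}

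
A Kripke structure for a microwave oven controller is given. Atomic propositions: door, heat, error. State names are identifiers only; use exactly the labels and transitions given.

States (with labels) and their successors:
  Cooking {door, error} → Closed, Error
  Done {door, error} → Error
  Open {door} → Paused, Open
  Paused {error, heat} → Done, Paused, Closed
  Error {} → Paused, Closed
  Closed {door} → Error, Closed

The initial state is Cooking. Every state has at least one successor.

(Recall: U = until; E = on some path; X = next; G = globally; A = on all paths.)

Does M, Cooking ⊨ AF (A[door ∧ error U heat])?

Does not hold

States satisfying A[door ∧ error U heat]: {Paused}.
States satisfying AF (A[door ∧ error U heat]): {Paused}.
There is a path from Cooking along which A[door ∧ error U heat] never holds.
Cooking ∉ Sat(AF (A[door ∧ error U heat])).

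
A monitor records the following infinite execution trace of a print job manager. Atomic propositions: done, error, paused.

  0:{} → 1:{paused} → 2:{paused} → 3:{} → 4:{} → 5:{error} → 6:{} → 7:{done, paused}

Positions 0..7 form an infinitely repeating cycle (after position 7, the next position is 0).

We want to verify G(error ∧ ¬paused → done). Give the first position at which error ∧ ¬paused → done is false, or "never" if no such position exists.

5

Check error ∧ ¬paused → done at each position in order: 0 ✓, 1 ✓, 2 ✓, 3 ✓, 4 ✓.
At position 5 the labels are {error}, so error ∧ ¬paused → done is false there. This is the first violation.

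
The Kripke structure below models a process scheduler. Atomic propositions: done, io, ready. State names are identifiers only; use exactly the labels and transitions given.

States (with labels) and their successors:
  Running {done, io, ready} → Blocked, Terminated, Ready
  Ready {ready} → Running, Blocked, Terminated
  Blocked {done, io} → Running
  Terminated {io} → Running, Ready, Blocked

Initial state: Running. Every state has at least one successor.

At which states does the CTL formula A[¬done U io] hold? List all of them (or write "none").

{Running, Ready, Blocked, Terminated}

States satisfying ¬done: {Ready, Terminated}.
States satisfying io: {Running, Blocked, Terminated}.
States satisfying A[¬done U io]: {Running, Ready, Blocked, Terminated}.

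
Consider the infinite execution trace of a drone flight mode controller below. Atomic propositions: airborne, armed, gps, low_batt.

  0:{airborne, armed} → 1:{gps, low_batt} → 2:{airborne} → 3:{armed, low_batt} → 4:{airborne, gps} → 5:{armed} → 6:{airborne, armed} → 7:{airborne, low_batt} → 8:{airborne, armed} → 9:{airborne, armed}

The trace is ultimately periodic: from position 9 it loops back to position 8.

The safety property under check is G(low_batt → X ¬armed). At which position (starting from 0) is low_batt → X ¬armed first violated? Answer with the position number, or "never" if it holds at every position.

Check low_batt → X ¬armed at each position in order: 0 ✓, 1 ✓, 2 ✓, 3 ✓, 4 ✓, 5 ✓, 6 ✓.
At position 7 the labels are {airborne, low_batt} and the next position 8 has {airborne, armed}, so low_batt → X ¬armed is false there. This is the first violation.

7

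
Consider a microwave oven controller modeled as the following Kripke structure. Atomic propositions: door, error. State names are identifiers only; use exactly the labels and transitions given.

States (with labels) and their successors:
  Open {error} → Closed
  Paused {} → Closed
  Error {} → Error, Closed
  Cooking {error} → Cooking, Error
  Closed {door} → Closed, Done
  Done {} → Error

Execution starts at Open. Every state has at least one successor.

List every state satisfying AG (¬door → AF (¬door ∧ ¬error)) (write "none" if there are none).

States satisfying ¬door → AF (¬door ∧ ¬error): {Paused, Error, Closed, Done}.
States satisfying AG (¬door → AF (¬door ∧ ¬error)): {Paused, Error, Closed, Done}.

{Paused, Error, Closed, Done}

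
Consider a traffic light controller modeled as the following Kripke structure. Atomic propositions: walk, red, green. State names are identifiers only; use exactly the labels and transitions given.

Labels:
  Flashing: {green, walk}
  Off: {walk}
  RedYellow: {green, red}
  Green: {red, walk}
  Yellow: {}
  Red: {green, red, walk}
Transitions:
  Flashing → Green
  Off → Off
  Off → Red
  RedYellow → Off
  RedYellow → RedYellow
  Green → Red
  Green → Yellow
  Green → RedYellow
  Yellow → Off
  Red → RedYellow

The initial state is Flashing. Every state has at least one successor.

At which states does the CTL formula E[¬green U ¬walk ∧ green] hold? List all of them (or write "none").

{RedYellow, Green}

States satisfying ¬green: {Off, Green, Yellow}.
States satisfying ¬walk ∧ green: {RedYellow}.
States satisfying E[¬green U ¬walk ∧ green]: {RedYellow, Green}.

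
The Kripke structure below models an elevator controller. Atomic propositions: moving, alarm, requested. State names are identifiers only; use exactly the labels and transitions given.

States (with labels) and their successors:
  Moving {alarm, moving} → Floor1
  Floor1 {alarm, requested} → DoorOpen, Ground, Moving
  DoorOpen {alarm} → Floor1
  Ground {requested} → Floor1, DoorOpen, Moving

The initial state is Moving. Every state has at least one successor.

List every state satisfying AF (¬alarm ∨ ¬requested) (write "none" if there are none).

States satisfying ¬alarm ∨ ¬requested: {Moving, DoorOpen, Ground}.
States satisfying AF (¬alarm ∨ ¬requested): {Moving, Floor1, DoorOpen, Ground}.

{Moving, Floor1, DoorOpen, Ground}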